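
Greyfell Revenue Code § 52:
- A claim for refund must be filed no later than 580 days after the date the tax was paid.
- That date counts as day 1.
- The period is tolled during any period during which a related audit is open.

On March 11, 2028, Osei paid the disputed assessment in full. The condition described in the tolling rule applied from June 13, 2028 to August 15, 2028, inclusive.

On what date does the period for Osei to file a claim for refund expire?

December 14, 2029

Counting March 11, 2028 as day 1, day 580 is October 11, 2029.
From June 13, 2028 through August 15, 2028 inclusive is 64 days; tolling adds 64 days: October 11, 2029 + 64 days = December 14, 2029.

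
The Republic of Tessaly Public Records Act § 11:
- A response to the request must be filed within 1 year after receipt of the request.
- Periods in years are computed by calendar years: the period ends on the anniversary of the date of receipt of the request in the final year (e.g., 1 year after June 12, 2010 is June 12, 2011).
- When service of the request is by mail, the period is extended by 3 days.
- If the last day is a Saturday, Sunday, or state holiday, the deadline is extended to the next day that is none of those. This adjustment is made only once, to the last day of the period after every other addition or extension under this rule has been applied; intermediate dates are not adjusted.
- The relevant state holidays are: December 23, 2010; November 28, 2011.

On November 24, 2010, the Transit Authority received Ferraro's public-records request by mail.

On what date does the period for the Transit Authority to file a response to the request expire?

November 29, 2011

1 year after November 24, 2010 is November 24, 2011.
Service was by mail, adding 3 days: November 24, 2011 + 3 days = November 27, 2011.
November 27, 2011 is Sunday; November 28, 2011 is a listed holiday. The next qualifying day is November 29, 2011.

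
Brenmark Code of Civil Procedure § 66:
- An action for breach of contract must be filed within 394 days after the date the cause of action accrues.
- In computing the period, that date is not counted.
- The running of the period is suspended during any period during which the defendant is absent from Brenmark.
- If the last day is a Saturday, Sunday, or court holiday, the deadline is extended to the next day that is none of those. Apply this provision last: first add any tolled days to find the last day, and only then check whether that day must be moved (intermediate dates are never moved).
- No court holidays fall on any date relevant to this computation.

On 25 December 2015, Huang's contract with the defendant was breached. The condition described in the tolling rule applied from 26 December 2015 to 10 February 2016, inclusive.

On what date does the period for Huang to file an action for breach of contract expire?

394 days after 25 December 2015 is January 22, 2017.
From December 26, 2015 through February 10, 2016 inclusive is 47 days; tolling adds 47 days: January 22, 2017 + 47 days = March 10, 2017.
March 10, 2017 is a Friday and not a court holiday, so no extension applies.

March 10, 2017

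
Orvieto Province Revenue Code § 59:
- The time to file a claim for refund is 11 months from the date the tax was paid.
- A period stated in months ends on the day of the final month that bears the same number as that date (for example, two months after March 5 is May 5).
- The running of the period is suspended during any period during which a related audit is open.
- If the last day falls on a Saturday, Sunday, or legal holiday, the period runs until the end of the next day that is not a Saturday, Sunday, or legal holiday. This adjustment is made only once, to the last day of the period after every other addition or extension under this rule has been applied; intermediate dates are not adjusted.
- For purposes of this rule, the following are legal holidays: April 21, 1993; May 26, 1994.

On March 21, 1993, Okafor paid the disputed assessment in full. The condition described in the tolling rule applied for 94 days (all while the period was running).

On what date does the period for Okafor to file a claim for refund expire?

May 27, 1994

11 months after March 21, 1993 is February 21, 1994.
Tolling adds 94 days: February 21, 1994 + 94 days = May 26, 1994.
May 26, 1994 is a listed holiday. The next qualifying day is May 27, 1994.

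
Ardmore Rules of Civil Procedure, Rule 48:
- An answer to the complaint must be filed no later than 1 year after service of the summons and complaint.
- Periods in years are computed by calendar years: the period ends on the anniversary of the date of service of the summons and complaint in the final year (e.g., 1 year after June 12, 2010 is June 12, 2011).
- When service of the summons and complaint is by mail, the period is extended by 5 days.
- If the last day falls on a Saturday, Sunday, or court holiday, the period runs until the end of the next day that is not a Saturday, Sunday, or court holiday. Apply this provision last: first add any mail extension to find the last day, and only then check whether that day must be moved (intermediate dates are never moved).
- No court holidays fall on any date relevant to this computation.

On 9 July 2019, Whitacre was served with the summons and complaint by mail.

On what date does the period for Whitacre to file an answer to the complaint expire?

1 year after 9 July 2019 is July 9, 2020.
Service was by mail, adding 5 days: July 9, 2020 + 5 days = July 14, 2020.
July 14, 2020 is a Tuesday and not a court holiday, so no extension applies.

July 14, 2020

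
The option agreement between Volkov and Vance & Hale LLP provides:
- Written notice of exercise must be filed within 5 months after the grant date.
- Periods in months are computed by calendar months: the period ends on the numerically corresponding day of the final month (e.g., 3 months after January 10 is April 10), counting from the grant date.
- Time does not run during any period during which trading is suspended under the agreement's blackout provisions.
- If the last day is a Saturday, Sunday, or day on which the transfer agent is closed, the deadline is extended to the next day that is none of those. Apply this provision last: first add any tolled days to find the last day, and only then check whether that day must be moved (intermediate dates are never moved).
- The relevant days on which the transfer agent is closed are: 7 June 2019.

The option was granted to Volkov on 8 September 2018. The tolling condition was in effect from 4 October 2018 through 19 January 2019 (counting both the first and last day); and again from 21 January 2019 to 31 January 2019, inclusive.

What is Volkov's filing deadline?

June 10, 2019

5 months after 8 September 2018 is February 8, 2019.
From October 4, 2018 through January 19, 2019 inclusive is 108 days; tolling adds 108 days: February 8, 2019 + 108 days = May 27, 2019.
From January 21, 2019 through January 31, 2019 inclusive is 11 days; tolling adds 11 days: May 27, 2019 + 11 days = June 7, 2019.
June 7, 2019 is a listed holiday; June 8, 2019 is Saturday; June 9, 2019 is Sunday. The next qualifying day is June 10, 2019.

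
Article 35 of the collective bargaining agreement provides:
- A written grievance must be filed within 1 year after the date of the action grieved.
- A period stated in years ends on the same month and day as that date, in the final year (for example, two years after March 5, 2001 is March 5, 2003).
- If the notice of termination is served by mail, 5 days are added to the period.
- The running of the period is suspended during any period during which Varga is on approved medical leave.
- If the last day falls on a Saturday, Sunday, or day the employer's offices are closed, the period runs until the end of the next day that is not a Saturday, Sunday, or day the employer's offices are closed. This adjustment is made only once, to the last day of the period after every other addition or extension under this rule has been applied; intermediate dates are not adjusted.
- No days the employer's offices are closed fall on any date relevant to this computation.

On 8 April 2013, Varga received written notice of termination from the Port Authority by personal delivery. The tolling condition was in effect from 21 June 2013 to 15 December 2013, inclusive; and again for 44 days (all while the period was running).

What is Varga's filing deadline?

November 17, 2014

1 year after 8 April 2013 is April 8, 2014.
Service was not by mail, so no mail extension applies.
From June 21, 2013 through December 15, 2013 inclusive is 178 days; tolling adds 178 days: April 8, 2014 + 178 days = October 3, 2014.
Tolling adds 44 days: October 3, 2014 + 44 days = November 16, 2014.
November 16, 2014 is Sunday. The next qualifying day is November 17, 2014.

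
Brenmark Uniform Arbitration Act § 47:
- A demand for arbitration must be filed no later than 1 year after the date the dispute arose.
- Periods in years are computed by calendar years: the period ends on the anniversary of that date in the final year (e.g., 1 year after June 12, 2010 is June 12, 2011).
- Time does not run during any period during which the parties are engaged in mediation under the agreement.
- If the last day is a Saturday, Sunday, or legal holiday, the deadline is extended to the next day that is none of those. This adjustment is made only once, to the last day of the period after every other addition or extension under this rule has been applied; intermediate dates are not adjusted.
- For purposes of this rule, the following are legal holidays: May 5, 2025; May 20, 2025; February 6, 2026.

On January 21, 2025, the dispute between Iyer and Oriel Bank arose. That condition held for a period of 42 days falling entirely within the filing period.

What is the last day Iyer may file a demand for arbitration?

March 4, 2026

1 year after January 21, 2025 is January 21, 2026.
Tolling adds 42 days: January 21, 2026 + 42 days = March 4, 2026.
March 4, 2026 is a Wednesday and not a legal holiday, so no extension applies.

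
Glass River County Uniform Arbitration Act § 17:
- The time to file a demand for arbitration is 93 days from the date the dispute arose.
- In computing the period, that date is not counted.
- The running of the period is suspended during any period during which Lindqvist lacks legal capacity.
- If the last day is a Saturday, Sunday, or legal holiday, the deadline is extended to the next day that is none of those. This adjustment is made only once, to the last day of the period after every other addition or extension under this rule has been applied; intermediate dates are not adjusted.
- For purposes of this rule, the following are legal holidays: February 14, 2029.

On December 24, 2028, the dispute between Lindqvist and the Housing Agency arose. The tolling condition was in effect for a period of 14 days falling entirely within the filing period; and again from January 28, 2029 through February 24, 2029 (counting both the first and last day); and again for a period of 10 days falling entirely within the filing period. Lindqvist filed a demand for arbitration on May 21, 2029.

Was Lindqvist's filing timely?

93 days after December 24, 2028 is March 27, 2029.
Tolling adds 14 days: March 27, 2029 + 14 days = April 10, 2029.
From January 28, 2029 through February 24, 2029 inclusive is 28 days; tolling adds 28 days: April 10, 2029 + 28 days = May 8, 2029.
Tolling adds 10 days: May 8, 2029 + 10 days = May 18, 2029.
May 18, 2029 is a Friday and not a legal holiday, so no extension applies.
The deadline is May 18, 2029; the filing on May 21, 2029 is after that date.

No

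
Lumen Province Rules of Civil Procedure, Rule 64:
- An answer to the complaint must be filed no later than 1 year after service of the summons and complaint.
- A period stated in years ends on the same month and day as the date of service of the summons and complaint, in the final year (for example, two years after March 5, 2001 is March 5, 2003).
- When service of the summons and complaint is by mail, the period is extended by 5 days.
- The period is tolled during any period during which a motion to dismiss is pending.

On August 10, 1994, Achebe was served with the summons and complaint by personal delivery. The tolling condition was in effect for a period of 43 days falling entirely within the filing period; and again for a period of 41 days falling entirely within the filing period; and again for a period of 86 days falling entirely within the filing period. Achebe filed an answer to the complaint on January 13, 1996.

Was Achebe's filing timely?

1 year after August 10, 1994 is August 10, 1995.
Service was not by mail, so no mail extension applies.
Tolling adds 43 days: August 10, 1995 + 43 days = September 22, 1995.
Tolling adds 41 days: September 22, 1995 + 41 days = November 2, 1995.
Tolling adds 86 days: November 2, 1995 + 86 days = January 27, 1996.
The deadline is January 27, 1996; the filing on January 13, 1996 is on or before that date.

Yes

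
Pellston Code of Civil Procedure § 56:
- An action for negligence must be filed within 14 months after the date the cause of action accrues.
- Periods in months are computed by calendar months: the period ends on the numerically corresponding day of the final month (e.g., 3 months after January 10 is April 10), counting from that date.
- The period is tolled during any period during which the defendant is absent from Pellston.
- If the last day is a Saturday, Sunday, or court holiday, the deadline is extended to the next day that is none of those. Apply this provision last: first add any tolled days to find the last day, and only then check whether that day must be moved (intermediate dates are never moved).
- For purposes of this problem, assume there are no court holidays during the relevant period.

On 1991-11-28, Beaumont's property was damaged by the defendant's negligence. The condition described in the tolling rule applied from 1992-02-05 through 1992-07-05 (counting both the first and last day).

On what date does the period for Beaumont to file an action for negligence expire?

14 months after 1991-11-28 is January 28, 1993.
From February 5, 1992 through July 5, 1992 inclusive is 152 days; tolling adds 152 days: January 28, 1993 + 152 days = June 29, 1993.
June 29, 1993 is a Tuesday and not a court holiday, so no extension applies.

June 29, 1993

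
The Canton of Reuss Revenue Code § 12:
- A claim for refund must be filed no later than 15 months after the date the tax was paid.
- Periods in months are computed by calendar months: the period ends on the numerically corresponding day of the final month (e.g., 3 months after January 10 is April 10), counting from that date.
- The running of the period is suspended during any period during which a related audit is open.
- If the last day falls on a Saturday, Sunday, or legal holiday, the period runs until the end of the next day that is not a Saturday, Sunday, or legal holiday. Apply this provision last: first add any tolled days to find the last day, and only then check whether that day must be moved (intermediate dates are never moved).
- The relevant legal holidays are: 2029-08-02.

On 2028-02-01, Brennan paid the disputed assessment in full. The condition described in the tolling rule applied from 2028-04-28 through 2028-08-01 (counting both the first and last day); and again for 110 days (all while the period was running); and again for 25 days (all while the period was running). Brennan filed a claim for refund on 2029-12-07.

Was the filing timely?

Yes

15 months after 2028-02-01 is May 1, 2029.
From April 28, 2028 through August 1, 2028 inclusive is 96 days; tolling adds 96 days: May 1, 2029 + 96 days = August 5, 2029.
Tolling adds 110 days: August 5, 2029 + 110 days = November 23, 2029.
Tolling adds 25 days: November 23, 2029 + 25 days = December 18, 2029.
December 18, 2029 is a Tuesday and not a legal holiday, so no extension applies.
The deadline is December 18, 2029; the filing on December 7, 2029 is on or before that date.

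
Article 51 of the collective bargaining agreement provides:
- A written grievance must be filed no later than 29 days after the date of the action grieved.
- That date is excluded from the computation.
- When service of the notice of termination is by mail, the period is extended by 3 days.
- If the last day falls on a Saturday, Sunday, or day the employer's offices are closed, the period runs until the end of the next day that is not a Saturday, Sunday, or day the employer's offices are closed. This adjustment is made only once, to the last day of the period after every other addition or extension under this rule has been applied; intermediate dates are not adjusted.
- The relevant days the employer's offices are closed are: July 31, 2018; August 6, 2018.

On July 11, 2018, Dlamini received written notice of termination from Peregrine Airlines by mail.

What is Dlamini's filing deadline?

29 days after July 11, 2018 is August 9, 2018.
Service was by mail, adding 3 days: August 9, 2018 + 3 days = August 12, 2018.
August 12, 2018 is Sunday. The next qualifying day is August 13, 2018.

August 13, 2018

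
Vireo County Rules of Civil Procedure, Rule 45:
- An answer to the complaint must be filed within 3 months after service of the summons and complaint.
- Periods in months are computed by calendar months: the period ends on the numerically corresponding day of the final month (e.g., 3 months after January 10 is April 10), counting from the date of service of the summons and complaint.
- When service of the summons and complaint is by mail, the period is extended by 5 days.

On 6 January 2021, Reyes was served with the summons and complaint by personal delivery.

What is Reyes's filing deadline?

April 6, 2021

3 months after 6 January 2021 is April 6, 2021.
Service was not by mail, so no mail extension applies.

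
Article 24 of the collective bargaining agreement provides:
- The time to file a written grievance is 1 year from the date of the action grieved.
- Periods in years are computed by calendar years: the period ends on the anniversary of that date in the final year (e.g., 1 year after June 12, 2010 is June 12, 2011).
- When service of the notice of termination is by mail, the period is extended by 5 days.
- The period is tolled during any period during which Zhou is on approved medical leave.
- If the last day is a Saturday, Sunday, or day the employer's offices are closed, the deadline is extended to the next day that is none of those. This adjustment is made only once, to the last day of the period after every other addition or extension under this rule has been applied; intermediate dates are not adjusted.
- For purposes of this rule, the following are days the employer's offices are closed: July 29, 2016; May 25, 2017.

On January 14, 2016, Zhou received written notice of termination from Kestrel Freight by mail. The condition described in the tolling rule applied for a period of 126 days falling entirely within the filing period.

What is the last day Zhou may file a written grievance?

May 26, 2017

1 year after January 14, 2016 is January 14, 2017.
Service was by mail, adding 5 days: January 14, 2017 + 5 days = January 19, 2017.
Tolling adds 126 days: January 19, 2017 + 126 days = May 25, 2017.
May 25, 2017 is a listed holiday. The next qualifying day is May 26, 2017.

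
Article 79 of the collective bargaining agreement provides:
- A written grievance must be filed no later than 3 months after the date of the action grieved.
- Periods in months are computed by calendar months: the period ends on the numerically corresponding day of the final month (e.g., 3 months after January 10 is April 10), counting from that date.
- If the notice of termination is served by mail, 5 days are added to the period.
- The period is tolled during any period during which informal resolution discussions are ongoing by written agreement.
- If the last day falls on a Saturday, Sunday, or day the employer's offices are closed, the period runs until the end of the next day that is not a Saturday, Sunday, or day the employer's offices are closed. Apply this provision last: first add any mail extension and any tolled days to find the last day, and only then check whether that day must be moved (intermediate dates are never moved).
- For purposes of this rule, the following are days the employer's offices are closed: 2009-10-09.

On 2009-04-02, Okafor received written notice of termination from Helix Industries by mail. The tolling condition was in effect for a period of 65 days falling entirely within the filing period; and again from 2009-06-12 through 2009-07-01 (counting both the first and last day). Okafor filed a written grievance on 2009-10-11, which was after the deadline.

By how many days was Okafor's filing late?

3 months after 2009-04-02 is July 2, 2009.
Service was by mail, adding 5 days: July 2, 2009 + 5 days = July 7, 2009.
Tolling adds 65 days: July 7, 2009 + 65 days = September 10, 2009.
From June 12, 2009 through July 1, 2009 inclusive is 20 days; tolling adds 20 days: September 10, 2009 + 20 days = September 30, 2009.
September 30, 2009 is a Wednesday and not a day the employer's offices are closed, so no extension applies.
The deadline is September 30, 2009; from September 30, 2009 to October 11, 2009 is 11 days.

11 days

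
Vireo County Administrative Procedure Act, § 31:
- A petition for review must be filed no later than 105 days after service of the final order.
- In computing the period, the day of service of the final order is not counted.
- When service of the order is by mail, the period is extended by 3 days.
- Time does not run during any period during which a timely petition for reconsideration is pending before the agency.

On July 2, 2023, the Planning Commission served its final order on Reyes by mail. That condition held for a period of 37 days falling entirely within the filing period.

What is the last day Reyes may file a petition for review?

November 24, 2023

105 days after July 2, 2023 is October 15, 2023.
Service was by mail, adding 3 days: October 15, 2023 + 3 days = October 18, 2023.
Tolling adds 37 days: October 18, 2023 + 37 days = November 24, 2023.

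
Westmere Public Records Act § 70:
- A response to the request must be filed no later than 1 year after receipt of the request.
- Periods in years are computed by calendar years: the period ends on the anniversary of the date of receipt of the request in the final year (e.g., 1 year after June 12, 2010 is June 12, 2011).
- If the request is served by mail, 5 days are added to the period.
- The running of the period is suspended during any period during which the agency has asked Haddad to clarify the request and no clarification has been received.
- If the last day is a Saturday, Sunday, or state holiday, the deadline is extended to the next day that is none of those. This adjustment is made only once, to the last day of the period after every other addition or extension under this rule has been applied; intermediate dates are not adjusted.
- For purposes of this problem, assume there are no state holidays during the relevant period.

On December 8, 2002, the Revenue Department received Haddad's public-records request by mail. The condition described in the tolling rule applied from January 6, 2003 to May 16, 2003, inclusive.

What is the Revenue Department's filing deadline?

1 year after December 8, 2002 is December 8, 2003.
Service was by mail, adding 5 days: December 8, 2003 + 5 days = December 13, 2003.
From January 6, 2003 through May 16, 2003 inclusive is 131 days; tolling adds 131 days: December 13, 2003 + 131 days = April 22, 2004.
April 22, 2004 is a Thursday and not a state holiday, so no extension applies.

April 22, 2004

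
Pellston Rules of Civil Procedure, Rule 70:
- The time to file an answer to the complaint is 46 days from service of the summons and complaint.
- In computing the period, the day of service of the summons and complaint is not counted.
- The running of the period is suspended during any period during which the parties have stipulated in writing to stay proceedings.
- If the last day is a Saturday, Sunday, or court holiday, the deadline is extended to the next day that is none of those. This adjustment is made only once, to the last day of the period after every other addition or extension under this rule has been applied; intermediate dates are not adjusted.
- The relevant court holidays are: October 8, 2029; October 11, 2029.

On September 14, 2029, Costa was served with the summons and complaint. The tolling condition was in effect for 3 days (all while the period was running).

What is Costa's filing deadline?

November 2, 2029

46 days after September 14, 2029 is October 30, 2029.
Tolling adds 3 days: October 30, 2029 + 3 days = November 2, 2029.
November 2, 2029 is a Friday and not a court holiday, so no extension applies.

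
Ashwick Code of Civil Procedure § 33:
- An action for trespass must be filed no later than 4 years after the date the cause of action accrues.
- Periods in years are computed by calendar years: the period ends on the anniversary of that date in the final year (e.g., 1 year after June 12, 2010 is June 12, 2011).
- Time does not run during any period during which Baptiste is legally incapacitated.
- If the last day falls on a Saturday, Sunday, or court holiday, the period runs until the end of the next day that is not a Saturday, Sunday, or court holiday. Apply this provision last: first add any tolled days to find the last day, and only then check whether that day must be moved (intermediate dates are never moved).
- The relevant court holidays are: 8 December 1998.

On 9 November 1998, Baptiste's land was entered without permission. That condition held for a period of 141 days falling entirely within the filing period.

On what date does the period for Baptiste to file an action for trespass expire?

4 years after 9 November 1998 is November 9, 2002.
Tolling adds 141 days: November 9, 2002 + 141 days = March 30, 2003.
March 30, 2003 is Sunday. The next qualifying day is March 31, 2003.

March 31, 2003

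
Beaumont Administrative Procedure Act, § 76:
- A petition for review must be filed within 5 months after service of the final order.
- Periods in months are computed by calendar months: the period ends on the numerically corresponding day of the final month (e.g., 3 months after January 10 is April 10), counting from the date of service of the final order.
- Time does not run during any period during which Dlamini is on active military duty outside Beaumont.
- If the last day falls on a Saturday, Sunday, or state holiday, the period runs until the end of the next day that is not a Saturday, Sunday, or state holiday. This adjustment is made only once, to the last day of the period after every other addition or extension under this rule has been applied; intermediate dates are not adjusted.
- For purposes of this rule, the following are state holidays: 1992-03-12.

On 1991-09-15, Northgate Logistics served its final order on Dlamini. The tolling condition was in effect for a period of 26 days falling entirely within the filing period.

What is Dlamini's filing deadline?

March 13, 1992

5 months after 1991-09-15 is February 15, 1992.
Tolling adds 26 days: February 15, 1992 + 26 days = March 12, 1992.
March 12, 1992 is a listed holiday. The next qualifying day is March 13, 1992.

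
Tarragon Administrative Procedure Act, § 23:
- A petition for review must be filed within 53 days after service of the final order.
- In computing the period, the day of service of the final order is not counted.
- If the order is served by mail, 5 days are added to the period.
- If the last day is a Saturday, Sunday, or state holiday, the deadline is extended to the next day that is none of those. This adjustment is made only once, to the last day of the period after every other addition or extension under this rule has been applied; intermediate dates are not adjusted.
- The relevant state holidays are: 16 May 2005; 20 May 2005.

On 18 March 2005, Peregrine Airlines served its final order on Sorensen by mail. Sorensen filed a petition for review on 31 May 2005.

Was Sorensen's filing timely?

53 days after 18 March 2005 is May 10, 2005.
Service was by mail, adding 5 days: May 10, 2005 + 5 days = May 15, 2005.
May 15, 2005 is Sunday; May 16, 2005 is a listed holiday. The next qualifying day is May 17, 2005.
The deadline is May 17, 2005; the filing on May 31, 2005 is after that date.

No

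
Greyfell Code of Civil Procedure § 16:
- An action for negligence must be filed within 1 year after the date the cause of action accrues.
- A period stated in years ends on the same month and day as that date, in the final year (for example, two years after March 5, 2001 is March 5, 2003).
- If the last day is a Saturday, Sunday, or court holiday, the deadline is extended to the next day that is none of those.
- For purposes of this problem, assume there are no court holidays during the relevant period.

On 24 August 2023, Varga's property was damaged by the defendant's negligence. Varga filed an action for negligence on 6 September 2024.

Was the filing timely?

No

1 year after 24 August 2023 is August 24, 2024.
August 24, 2024 is Saturday; August 25, 2024 is Sunday. The next qualifying day is August 26, 2024.
The deadline is August 26, 2024; the filing on September 6, 2024 is after that date.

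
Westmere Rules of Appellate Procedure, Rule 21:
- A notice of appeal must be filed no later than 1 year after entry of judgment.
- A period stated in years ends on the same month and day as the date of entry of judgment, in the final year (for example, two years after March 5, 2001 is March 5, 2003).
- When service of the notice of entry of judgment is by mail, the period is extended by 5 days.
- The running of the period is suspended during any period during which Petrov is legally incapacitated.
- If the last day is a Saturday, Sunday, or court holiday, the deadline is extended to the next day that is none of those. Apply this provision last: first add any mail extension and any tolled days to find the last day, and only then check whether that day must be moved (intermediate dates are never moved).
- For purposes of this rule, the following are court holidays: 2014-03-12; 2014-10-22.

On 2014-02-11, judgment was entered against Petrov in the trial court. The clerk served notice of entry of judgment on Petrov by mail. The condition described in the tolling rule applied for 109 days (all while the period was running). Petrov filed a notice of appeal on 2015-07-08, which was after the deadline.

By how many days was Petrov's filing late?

33 days

1 year after 2014-02-11 is February 11, 2015.
Service was by mail, adding 5 days: February 11, 2015 + 5 days = February 16, 2015.
Tolling adds 109 days: February 16, 2015 + 109 days = June 5, 2015.
June 5, 2015 is a Friday and not a court holiday, so no extension applies.
The deadline is June 5, 2015; from June 5, 2015 to July 8, 2015 is 33 days.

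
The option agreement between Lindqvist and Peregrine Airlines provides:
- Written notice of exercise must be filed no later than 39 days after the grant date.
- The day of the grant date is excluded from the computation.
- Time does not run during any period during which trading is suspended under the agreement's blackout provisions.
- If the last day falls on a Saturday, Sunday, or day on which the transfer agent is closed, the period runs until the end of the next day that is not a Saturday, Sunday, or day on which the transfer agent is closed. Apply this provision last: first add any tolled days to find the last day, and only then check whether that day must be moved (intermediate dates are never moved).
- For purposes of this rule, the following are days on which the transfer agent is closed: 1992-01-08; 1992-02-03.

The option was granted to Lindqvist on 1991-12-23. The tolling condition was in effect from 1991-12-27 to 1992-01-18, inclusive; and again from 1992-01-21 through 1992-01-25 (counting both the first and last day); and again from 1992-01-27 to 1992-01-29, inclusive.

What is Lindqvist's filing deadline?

March 2, 1992

39 days after 1991-12-23 is January 31, 1992.
From December 27, 1991 through January 18, 1992 inclusive is 23 days; tolling adds 23 days: January 31, 1992 + 23 days = February 23, 1992.
From January 21, 1992 through January 25, 1992 inclusive is 5 days; tolling adds 5 days: February 23, 1992 + 5 days = February 28, 1992.
From January 27, 1992 through January 29, 1992 inclusive is 3 days; tolling adds 3 days: February 28, 1992 + 3 days = March 2, 1992.
March 2, 1992 is a Monday and not a day on which the transfer agent is closed, so no extension applies.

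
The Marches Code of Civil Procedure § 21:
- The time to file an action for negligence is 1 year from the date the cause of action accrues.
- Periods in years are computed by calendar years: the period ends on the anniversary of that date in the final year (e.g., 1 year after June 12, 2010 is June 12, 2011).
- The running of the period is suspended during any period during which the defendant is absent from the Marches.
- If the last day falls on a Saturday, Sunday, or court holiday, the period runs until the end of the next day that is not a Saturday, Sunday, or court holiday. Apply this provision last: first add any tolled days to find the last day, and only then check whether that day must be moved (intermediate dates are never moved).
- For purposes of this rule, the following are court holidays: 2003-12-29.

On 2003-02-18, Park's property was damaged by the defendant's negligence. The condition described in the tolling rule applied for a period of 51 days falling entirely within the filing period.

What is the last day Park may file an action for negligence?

1 year after 2003-02-18 is February 18, 2004.
Tolling adds 51 days: February 18, 2004 + 51 days = April 9, 2004.
April 9, 2004 is a Friday and not a court holiday, so no extension applies.

April 9, 2004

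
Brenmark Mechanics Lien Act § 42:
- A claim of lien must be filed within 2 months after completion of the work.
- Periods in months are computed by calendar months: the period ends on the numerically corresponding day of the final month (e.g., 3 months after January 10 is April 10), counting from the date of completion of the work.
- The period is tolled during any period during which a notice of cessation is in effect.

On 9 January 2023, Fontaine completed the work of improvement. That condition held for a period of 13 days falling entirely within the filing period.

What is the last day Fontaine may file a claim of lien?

March 22, 2023

2 months after 9 January 2023 is March 9, 2023.
Tolling adds 13 days: March 9, 2023 + 13 days = March 22, 2023.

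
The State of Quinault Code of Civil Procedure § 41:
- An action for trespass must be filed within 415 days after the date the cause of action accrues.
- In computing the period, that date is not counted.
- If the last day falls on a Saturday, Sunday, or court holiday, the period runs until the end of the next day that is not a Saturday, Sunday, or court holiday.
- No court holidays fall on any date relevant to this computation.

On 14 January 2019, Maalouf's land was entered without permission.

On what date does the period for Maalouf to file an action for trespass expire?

415 days after 14 January 2019 is March 4, 2020.
March 4, 2020 is a Wednesday and not a court holiday, so no extension applies.

March 4, 2020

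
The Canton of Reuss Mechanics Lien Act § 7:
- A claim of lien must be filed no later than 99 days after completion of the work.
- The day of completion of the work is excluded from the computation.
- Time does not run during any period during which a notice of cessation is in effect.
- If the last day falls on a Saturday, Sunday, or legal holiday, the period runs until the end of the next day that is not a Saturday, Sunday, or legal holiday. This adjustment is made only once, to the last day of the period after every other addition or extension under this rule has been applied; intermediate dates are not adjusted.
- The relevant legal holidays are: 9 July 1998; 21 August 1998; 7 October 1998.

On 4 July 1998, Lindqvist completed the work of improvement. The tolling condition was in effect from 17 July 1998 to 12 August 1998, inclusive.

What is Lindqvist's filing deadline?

November 9, 1998

99 days after 4 July 1998 is October 11, 1998.
From July 17, 1998 through August 12, 1998 inclusive is 27 days; tolling adds 27 days: October 11, 1998 + 27 days = November 7, 1998.
November 7, 1998 is Saturday; November 8, 1998 is Sunday. The next qualifying day is November 9, 1998.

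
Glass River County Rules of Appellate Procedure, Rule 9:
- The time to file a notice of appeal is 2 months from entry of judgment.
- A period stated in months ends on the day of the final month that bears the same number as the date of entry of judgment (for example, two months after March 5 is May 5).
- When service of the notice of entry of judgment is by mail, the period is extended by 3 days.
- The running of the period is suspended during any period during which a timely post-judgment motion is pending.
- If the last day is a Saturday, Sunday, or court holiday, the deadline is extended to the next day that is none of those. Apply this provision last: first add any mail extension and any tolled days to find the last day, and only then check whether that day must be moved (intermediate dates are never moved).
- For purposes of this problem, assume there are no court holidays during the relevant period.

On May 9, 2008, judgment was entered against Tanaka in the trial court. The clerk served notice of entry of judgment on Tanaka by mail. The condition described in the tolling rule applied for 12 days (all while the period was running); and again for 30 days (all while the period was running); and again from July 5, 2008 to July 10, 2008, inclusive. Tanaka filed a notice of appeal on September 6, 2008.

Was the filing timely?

2 months after May 9, 2008 is July 9, 2008.
Service was by mail, adding 3 days: July 9, 2008 + 3 days = July 12, 2008.
Tolling adds 12 days: July 12, 2008 + 12 days = July 24, 2008.
Tolling adds 30 days: July 24, 2008 + 30 days = August 23, 2008.
From July 5, 2008 through July 10, 2008 inclusive is 6 days; tolling adds 6 days: August 23, 2008 + 6 days = August 29, 2008.
August 29, 2008 is a Friday and not a court holiday, so no extension applies.
The deadline is August 29, 2008; the filing on September 6, 2008 is after that date.

No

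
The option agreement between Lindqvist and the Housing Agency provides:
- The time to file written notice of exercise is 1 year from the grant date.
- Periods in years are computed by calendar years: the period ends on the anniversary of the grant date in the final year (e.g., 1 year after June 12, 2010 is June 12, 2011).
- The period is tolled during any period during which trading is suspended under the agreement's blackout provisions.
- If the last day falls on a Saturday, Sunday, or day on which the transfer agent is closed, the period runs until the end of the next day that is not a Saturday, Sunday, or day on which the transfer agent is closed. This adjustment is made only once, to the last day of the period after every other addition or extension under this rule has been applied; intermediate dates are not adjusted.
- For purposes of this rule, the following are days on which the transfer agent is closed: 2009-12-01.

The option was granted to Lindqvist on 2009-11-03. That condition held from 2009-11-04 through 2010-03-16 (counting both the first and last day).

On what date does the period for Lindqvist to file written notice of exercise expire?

1 year after 2009-11-03 is November 3, 2010.
From November 4, 2009 through March 16, 2010 inclusive is 133 days; tolling adds 133 days: November 3, 2010 + 133 days = March 16, 2011.
March 16, 2011 is a Wednesday and not a day on which the transfer agent is closed, so no extension applies.

March 16, 2011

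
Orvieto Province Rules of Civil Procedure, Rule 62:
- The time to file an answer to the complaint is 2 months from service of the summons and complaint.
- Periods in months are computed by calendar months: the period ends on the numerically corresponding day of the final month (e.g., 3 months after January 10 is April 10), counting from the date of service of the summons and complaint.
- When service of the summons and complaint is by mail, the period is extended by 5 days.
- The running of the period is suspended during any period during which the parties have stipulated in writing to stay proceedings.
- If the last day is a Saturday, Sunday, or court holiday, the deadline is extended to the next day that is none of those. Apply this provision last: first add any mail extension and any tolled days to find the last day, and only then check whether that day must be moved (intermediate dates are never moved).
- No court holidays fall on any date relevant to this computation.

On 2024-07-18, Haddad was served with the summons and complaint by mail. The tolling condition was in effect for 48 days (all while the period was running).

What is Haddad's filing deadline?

2 months after 2024-07-18 is September 18, 2024.
Service was by mail, adding 5 days: September 18, 2024 + 5 days = September 23, 2024.
Tolling adds 48 days: September 23, 2024 + 48 days = November 10, 2024.
November 10, 2024 is Sunday. The next qualifying day is November 11, 2024.

November 11, 2024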